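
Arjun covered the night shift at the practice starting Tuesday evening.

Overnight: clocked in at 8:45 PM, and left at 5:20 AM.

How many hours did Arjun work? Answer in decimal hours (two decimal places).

Overnight: 8:45 PM → midnight = 3 h 15 min; midnight → 5:20 AM = 5 h 20 min; span 8 h 35 min

8.58 hours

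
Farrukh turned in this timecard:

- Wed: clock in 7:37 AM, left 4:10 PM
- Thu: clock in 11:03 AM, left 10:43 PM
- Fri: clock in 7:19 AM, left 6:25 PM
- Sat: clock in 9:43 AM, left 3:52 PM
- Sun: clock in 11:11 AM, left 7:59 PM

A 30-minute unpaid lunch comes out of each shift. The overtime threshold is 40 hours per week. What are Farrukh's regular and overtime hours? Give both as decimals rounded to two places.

Regular 40.00 hours, overtime 3.77 hours

Wed: 7:37 AM–4:10 PM = 8 h 33 min; less 30 min break → 8 h 3 min
Thu: 11:03 AM–10:43 PM = 11 h 40 min; less 30 min break → 11 h 10 min
Fri: 7:19 AM–6:25 PM = 11 h 6 min; less 30 min break → 10 h 36 min
Sat: 9:43 AM–3:52 PM = 6 h 9 min; less 30 min break → 5 h 39 min
Sun: 11:11 AM–7:59 PM = 8 h 48 min; less 30 min break → 8 h 18 min
Total worked: 43 h 46 min = 43.77 h.
Threshold 40 h → overtime 3 h 46 min, regular 40 h 0 min.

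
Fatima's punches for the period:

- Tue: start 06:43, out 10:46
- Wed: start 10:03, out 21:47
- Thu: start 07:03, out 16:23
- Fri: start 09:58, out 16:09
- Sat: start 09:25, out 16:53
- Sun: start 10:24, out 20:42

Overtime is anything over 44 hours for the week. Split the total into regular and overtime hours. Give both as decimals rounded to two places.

Regular 44.00 hours, overtime 5.07 hours

Tue: 06:43–10:46 = 4 h 3 min
Wed: 10:03–21:47 = 11 h 44 min
Thu: 07:03–16:23 = 9 h 20 min
Fri: 09:58–16:09 = 6 h 11 min
Sat: 09:25–16:53 = 7 h 28 min
Sun: 10:24–20:42 = 10 h 18 min
Total worked: 49 h 4 min = 49.07 h.
Threshold 44 h → overtime 5 h 4 min, regular 44 h 0 min.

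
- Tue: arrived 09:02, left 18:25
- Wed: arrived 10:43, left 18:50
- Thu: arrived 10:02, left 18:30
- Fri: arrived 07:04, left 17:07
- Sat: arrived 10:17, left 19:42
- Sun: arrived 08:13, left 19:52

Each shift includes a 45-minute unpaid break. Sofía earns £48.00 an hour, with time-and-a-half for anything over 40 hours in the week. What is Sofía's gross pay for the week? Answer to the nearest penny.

Tue: 09:02–18:25 = 9 h 23 min; less 45 min break → 8 h 38 min
Wed: 10:43–18:50 = 8 h 7 min; less 45 min break → 7 h 22 min
Thu: 10:02–18:30 = 8 h 28 min; less 45 min break → 7 h 43 min
Fri: 07:04–17:07 = 10 h 3 min; less 45 min break → 9 h 18 min
Sat: 10:17–19:42 = 9 h 25 min; less 45 min break → 8 h 40 min
Sun: 08:13–19:52 = 11 h 39 min; less 45 min break → 10 h 54 min
Total worked: 52 h 35 min = 3155 min.
Regular 40 h 0 min = 2400 min at £48.00/h; overtime 12 h 35 min = 755 min at £72.00/h.
Pay = (2400 × £48.00 + 755 × £72.00) ÷ 60 = £2826.00.

£2826.00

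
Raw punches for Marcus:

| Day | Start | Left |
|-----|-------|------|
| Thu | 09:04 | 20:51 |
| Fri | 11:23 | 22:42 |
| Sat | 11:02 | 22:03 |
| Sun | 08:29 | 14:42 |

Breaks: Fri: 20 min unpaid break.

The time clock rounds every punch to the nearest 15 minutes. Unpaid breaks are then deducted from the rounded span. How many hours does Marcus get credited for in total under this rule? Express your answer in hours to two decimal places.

Thu: in 09:04→09:00, out 20:51→20:45; 11 h 45 min
Fri: in 11:23→11:30, out 22:42→22:45; 11 h 15 min − 20 min = 10 h 55 min
Sat: in 11:02→11:00, out 22:03→22:00; 11 h 0 min
Sun: in 08:29→08:30, out 14:42→14:45; 6 h 15 min
Total credited: 39 h 55 min.

39.92 hours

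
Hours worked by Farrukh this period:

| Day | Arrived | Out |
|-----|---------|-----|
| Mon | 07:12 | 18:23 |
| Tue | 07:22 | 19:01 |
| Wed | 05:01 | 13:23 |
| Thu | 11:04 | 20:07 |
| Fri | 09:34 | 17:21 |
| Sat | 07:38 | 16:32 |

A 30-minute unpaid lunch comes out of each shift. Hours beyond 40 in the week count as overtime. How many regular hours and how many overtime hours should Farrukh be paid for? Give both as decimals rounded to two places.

Mon: 07:12–18:23 = 11 h 11 min; less 30 min break → 10 h 41 min
Tue: 07:22–19:01 = 11 h 39 min; less 30 min break → 11 h 9 min
Wed: 05:01–13:23 = 8 h 22 min; less 30 min break → 7 h 52 min
Thu: 11:04–20:07 = 9 h 3 min; less 30 min break → 8 h 33 min
Fri: 09:34–17:21 = 7 h 47 min; less 30 min break → 7 h 17 min
Sat: 07:38–16:32 = 8 h 54 min; less 30 min break → 8 h 24 min
Total worked: 53 h 56 min = 53.93 h.
Threshold 40 h → overtime 13 h 56 min, regular 40 h 0 min.

Regular 40.00 hours, overtime 13.93 hours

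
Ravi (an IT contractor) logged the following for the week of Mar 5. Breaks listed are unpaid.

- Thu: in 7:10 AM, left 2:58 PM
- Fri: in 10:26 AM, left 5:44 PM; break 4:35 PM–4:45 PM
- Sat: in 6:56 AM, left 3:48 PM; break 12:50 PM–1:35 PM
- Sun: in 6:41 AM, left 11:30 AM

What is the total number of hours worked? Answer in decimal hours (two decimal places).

27.87 hours

Thu: 7:10 AM–2:58 PM = 7 h 48 min
Fri: 10:26 AM–5:44 PM = 7 h 18 min; less 10 min break → 7 h 8 min
Sat: 6:56 AM–3:48 PM = 8 h 52 min; less 45 min break → 8 h 7 min
Sun: 6:41 AM–11:30 AM = 4 h 49 min
Total: 7 h 48 min + 7 h 8 min + 8 h 7 min + 4 h 49 min = 27 h 52 min.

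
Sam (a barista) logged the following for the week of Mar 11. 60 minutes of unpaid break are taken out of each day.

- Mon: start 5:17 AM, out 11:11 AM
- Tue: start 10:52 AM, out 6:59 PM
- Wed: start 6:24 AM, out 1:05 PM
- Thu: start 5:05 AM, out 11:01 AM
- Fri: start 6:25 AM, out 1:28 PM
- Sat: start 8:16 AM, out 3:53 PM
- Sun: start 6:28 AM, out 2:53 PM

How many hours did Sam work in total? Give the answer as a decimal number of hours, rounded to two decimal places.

Mon: 5:17 AM–11:11 AM = 5 h 54 min; less 60 min break → 4 h 54 min
Tue: 10:52 AM–6:59 PM = 8 h 7 min; less 60 min break → 7 h 7 min
Wed: 6:24 AM–1:05 PM = 6 h 41 min; less 60 min break → 5 h 41 min
Thu: 5:05 AM–11:01 AM = 5 h 56 min; less 60 min break → 4 h 56 min
Fri: 6:25 AM–1:28 PM = 7 h 3 min; less 60 min break → 6 h 3 min
Sat: 8:16 AM–3:53 PM = 7 h 37 min; less 60 min break → 6 h 37 min
Sun: 6:28 AM–2:53 PM = 8 h 25 min; less 60 min break → 7 h 25 min
Total: 4 h 54 min + 7 h 7 min + 5 h 41 min + 4 h 56 min + 6 h 3 min + 6 h 37 min + 7 h 25 min = 42 h 43 min.

42.72 hours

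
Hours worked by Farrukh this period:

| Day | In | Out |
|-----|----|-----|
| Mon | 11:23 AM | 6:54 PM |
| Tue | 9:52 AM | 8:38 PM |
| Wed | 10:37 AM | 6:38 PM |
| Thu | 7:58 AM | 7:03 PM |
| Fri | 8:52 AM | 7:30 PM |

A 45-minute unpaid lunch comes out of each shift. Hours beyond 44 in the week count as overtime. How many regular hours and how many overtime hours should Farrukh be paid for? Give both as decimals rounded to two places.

Regular 44.00 hours, overtime 0.27 hours

Mon: 11:23 AM–6:54 PM = 7 h 31 min; less 45 min break → 6 h 46 min
Tue: 9:52 AM–8:38 PM = 10 h 46 min; less 45 min break → 10 h 1 min
Wed: 10:37 AM–6:38 PM = 8 h 1 min; less 45 min break → 7 h 16 min
Thu: 7:58 AM–7:03 PM = 11 h 5 min; less 45 min break → 10 h 20 min
Fri: 8:52 AM–7:30 PM = 10 h 38 min; less 45 min break → 9 h 53 min
Total worked: 44 h 16 min = 44.27 h.
Threshold 44 h → overtime 0 h 16 min, regular 44 h 0 min.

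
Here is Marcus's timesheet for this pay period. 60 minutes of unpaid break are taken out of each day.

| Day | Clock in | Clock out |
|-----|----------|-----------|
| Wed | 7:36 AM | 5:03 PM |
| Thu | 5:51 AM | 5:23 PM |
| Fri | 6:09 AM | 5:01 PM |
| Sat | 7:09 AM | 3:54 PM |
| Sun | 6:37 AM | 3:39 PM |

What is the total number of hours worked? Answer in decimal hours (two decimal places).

44.63 hours

Wed: 7:36 AM–5:03 PM = 9 h 27 min; less 60 min break → 8 h 27 min
Thu: 5:51 AM–5:23 PM = 11 h 32 min; less 60 min break → 10 h 32 min
Fri: 6:09 AM–5:01 PM = 10 h 52 min; less 60 min break → 9 h 52 min
Sat: 7:09 AM–3:54 PM = 8 h 45 min; less 60 min break → 7 h 45 min
Sun: 6:37 AM–3:39 PM = 9 h 2 min; less 60 min break → 8 h 2 min
Total: 8 h 27 min + 10 h 32 min + 9 h 52 min + 7 h 45 min + 8 h 2 min = 44 h 38 min.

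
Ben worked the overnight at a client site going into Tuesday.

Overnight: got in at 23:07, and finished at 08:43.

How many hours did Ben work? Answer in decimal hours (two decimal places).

9.60 hours

Overnight: 23:07 → midnight = 0 h 53 min; midnight → 08:43 = 8 h 43 min; span 9 h 36 min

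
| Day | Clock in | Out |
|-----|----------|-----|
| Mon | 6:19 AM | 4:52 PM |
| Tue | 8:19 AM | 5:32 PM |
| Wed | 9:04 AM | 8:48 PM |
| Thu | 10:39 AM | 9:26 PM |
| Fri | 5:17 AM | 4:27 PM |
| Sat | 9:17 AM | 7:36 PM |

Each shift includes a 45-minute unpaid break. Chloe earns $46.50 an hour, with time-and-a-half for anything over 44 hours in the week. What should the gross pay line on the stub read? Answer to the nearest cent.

Mon: 6:19 AM–4:52 PM = 10 h 33 min; less 45 min break → 9 h 48 min
Tue: 8:19 AM–5:32 PM = 9 h 13 min; less 45 min break → 8 h 28 min
Wed: 9:04 AM–8:48 PM = 11 h 44 min; less 45 min break → 10 h 59 min
Thu: 10:39 AM–9:26 PM = 10 h 47 min; less 45 min break → 10 h 2 min
Fri: 5:17 AM–4:27 PM = 11 h 10 min; less 45 min break → 10 h 25 min
Sat: 9:17 AM–7:36 PM = 10 h 19 min; less 45 min break → 9 h 34 min
Total worked: 59 h 16 min = 3556 min.
Regular 44 h 0 min = 2640 min at $46.50/h; overtime 15 h 16 min = 916 min at $69.75/h.
Pay = (2640 × $46.50 + 916 × $69.75) ÷ 60 = $3110.85.

$3110.85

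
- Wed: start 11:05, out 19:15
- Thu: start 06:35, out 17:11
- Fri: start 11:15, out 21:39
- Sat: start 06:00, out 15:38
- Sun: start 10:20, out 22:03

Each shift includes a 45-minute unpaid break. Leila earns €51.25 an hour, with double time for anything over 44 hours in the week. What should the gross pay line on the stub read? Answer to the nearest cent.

€2538.58

Wed: 11:05–19:15 = 8 h 10 min; less 45 min break → 7 h 25 min
Thu: 06:35–17:11 = 10 h 36 min; less 45 min break → 9 h 51 min
Fri: 11:15–21:39 = 10 h 24 min; less 45 min break → 9 h 39 min
Sat: 06:00–15:38 = 9 h 38 min; less 45 min break → 8 h 53 min
Sun: 10:20–22:03 = 11 h 43 min; less 45 min break → 10 h 58 min
Total worked: 46 h 46 min = 2806 min.
Regular 44 h 0 min = 2640 min at €51.25/h; overtime 2 h 46 min = 166 min at €102.50/h.
Pay = (2640 × €51.25 + 166 × €102.50) ÷ 60 = €2538.58.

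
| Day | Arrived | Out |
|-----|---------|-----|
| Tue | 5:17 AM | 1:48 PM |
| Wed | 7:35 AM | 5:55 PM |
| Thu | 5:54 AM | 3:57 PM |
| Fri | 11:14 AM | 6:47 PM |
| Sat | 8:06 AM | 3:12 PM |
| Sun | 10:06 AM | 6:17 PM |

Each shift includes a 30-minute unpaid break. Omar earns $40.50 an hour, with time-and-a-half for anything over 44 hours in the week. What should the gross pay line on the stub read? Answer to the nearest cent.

$2069.55

Tue: 5:17 AM–1:48 PM = 8 h 31 min; less 30 min break → 8 h 1 min
Wed: 7:35 AM–5:55 PM = 10 h 20 min; less 30 min break → 9 h 50 min
Thu: 5:54 AM–3:57 PM = 10 h 3 min; less 30 min break → 9 h 33 min
Fri: 11:14 AM–6:47 PM = 7 h 33 min; less 30 min break → 7 h 3 min
Sat: 8:06 AM–3:12 PM = 7 h 6 min; less 30 min break → 6 h 36 min
Sun: 10:06 AM–6:17 PM = 8 h 11 min; less 30 min break → 7 h 41 min
Total worked: 48 h 44 min = 2924 min.
Regular 44 h 0 min = 2640 min at $40.50/h; overtime 4 h 44 min = 284 min at $60.75/h.
Pay = (2640 × $40.50 + 284 × $60.75) ÷ 60 = $2069.55.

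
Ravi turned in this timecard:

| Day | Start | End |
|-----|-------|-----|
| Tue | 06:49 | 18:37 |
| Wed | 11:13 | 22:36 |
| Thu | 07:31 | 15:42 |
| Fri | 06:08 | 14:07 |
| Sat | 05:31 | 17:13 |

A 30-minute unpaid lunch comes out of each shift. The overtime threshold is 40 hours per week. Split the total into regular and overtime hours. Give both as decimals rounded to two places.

Regular 40.00 hours, overtime 8.55 hours

Tue: 06:49–18:37 = 11 h 48 min; less 30 min break → 11 h 18 min
Wed: 11:13–22:36 = 11 h 23 min; less 30 min break → 10 h 53 min
Thu: 07:31–15:42 = 8 h 11 min; less 30 min break → 7 h 41 min
Fri: 06:08–14:07 = 7 h 59 min; less 30 min break → 7 h 29 min
Sat: 05:31–17:13 = 11 h 42 min; less 30 min break → 11 h 12 min
Total worked: 48 h 33 min = 48.55 h.
Threshold 40 h → overtime 8 h 33 min, regular 40 h 0 min.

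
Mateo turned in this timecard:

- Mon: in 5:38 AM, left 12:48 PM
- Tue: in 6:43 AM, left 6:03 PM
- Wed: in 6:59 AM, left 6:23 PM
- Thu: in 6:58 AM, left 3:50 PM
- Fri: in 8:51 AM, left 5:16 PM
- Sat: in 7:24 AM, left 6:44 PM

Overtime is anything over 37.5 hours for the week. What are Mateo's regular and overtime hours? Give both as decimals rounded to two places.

Mon: 5:38 AM–12:48 PM = 7 h 10 min
Tue: 6:43 AM–6:03 PM = 11 h 20 min
Wed: 6:59 AM–6:23 PM = 11 h 24 min
Thu: 6:58 AM–3:50 PM = 8 h 52 min
Fri: 8:51 AM–5:16 PM = 8 h 25 min
Sat: 7:24 AM–6:44 PM = 11 h 20 min
Total worked: 58 h 31 min = 58.52 h.
Threshold 37.5 h → overtime 21 h 1 min, regular 37 h 30 min.

Regular 37.50 hours, overtime 21.02 hours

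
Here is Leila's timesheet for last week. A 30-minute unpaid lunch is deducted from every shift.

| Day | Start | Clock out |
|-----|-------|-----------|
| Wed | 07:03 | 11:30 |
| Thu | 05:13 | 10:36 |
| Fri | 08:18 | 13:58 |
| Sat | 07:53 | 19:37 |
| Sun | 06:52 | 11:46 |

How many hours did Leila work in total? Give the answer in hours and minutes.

Wed: 07:03–11:30 = 4 h 27 min; less 30 min break → 3 h 57 min
Thu: 05:13–10:36 = 5 h 23 min; less 30 min break → 4 h 53 min
Fri: 08:18–13:58 = 5 h 40 min; less 30 min break → 5 h 10 min
Sat: 07:53–19:37 = 11 h 44 min; less 30 min break → 11 h 14 min
Sun: 06:52–11:46 = 4 h 54 min; less 30 min break → 4 h 24 min
Total: 3 h 57 min + 4 h 53 min + 5 h 10 min + 11 h 14 min + 4 h 24 min = 29 h 38 min.

29 h 38 min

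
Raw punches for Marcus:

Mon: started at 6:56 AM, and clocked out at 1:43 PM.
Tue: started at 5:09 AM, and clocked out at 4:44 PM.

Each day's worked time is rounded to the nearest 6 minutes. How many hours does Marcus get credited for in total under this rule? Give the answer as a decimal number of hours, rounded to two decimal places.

Mon: 6:56 AM–1:43 PM = 6 h 47 min → rounds to 6 h 48 min
Tue: 5:09 AM–4:44 PM = 11 h 35 min → rounds to 11 h 36 min
Total credited: 18 h 24 min.

18.40 hours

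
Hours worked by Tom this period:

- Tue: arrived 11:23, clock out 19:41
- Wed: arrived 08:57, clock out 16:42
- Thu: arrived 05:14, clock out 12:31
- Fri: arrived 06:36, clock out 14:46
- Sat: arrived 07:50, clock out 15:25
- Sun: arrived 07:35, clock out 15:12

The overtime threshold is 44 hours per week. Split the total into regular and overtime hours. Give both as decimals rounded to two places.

Tue: 11:23–19:41 = 8 h 18 min
Wed: 08:57–16:42 = 7 h 45 min
Thu: 05:14–12:31 = 7 h 17 min
Fri: 06:36–14:46 = 8 h 10 min
Sat: 07:50–15:25 = 7 h 35 min
Sun: 07:35–15:12 = 7 h 37 min
Total worked: 46 h 42 min = 46.70 h.
Threshold 44 h → overtime 2 h 42 min, regular 44 h 0 min.

Regular 44.00 hours, overtime 2.70 hours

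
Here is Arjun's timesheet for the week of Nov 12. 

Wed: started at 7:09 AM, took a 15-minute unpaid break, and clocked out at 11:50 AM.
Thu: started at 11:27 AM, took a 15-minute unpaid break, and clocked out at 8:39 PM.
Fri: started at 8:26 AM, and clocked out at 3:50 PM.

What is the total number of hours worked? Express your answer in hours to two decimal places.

20.78 hours

Wed: 7:09 AM–11:50 AM = 4 h 41 min; less 15 min break → 4 h 26 min
Thu: 11:27 AM–8:39 PM = 9 h 12 min; less 15 min break → 8 h 57 min
Fri: 8:26 AM–3:50 PM = 7 h 24 min
Total: 4 h 26 min + 8 h 57 min + 7 h 24 min = 20 h 47 min.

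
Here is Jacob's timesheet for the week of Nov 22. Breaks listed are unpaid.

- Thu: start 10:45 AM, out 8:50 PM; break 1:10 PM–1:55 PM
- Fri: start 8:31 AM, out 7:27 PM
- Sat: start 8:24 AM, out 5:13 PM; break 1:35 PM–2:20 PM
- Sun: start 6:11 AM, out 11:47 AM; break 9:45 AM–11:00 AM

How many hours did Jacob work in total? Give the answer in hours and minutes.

Thu: 10:45 AM–8:50 PM = 10 h 5 min; less 45 min break → 9 h 20 min
Fri: 8:31 AM–7:27 PM = 10 h 56 min
Sat: 8:24 AM–5:13 PM = 8 h 49 min; less 45 min break → 8 h 4 min
Sun: 6:11 AM–11:47 AM = 5 h 36 min; less 75 min break → 4 h 21 min
Total: 9 h 20 min + 10 h 56 min + 8 h 4 min + 4 h 21 min = 32 h 41 min.

32 h 41 min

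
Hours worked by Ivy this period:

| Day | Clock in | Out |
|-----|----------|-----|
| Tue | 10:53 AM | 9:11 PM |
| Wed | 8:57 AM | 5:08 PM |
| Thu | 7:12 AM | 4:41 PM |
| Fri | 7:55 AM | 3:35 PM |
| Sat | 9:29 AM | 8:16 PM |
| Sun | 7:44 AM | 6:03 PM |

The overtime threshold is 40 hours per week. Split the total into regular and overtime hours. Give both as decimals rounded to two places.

Tue: 10:53 AM–9:11 PM = 10 h 18 min
Wed: 8:57 AM–5:08 PM = 8 h 11 min
Thu: 7:12 AM–4:41 PM = 9 h 29 min
Fri: 7:55 AM–3:35 PM = 7 h 40 min
Sat: 9:29 AM–8:16 PM = 10 h 47 min
Sun: 7:44 AM–6:03 PM = 10 h 19 min
Total worked: 56 h 44 min = 56.73 h.
Threshold 40 h → overtime 16 h 44 min, regular 40 h 0 min.

Regular 40.00 hours, overtime 16.73 hours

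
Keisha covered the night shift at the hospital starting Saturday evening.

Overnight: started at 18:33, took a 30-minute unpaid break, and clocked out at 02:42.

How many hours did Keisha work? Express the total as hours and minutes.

7 h 39 min

Overnight: 18:33 → midnight = 5 h 27 min; midnight → 02:42 = 2 h 42 min; span 8 h 9 min; less 30 min break → 7 h 39 min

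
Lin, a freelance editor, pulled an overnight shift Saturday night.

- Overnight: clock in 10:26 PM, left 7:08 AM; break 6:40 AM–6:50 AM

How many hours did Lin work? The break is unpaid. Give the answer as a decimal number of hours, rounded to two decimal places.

8.53 hours

Overnight: 10:26 PM → midnight = 1 h 34 min; midnight → 7:08 AM = 7 h 8 min; span 8 h 42 min; less 10 min break → 8 h 32 min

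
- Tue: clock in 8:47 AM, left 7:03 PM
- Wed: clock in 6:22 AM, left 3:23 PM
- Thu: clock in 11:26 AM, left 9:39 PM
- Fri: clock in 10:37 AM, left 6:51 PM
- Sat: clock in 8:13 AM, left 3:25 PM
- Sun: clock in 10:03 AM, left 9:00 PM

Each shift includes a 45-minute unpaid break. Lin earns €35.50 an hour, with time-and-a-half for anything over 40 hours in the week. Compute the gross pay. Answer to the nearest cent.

€2026.16

Tue: 8:47 AM–7:03 PM = 10 h 16 min; less 45 min break → 9 h 31 min
Wed: 6:22 AM–3:23 PM = 9 h 1 min; less 45 min break → 8 h 16 min
Thu: 11:26 AM–9:39 PM = 10 h 13 min; less 45 min break → 9 h 28 min
Fri: 10:37 AM–6:51 PM = 8 h 14 min; less 45 min break → 7 h 29 min
Sat: 8:13 AM–3:25 PM = 7 h 12 min; less 45 min break → 6 h 27 min
Sun: 10:03 AM–9:00 PM = 10 h 57 min; less 45 min break → 10 h 12 min
Total worked: 51 h 23 min = 3083 min.
Regular 40 h 0 min = 2400 min at €35.50/h; overtime 11 h 23 min = 683 min at €53.25/h.
Pay = (2400 × €35.50 + 683 × €53.25) ÷ 60 = €2026.16.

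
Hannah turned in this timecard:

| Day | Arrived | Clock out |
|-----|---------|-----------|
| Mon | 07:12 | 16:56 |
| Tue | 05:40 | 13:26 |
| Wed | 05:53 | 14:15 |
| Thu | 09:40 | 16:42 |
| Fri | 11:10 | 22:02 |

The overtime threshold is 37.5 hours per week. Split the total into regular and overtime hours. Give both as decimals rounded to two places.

Regular 37.50 hours, overtime 6.27 hours

Mon: 07:12–16:56 = 9 h 44 min
Tue: 05:40–13:26 = 7 h 46 min
Wed: 05:53–14:15 = 8 h 22 min
Thu: 09:40–16:42 = 7 h 2 min
Fri: 11:10–22:02 = 10 h 52 min
Total worked: 43 h 46 min = 43.77 h.
Threshold 37.5 h → overtime 6 h 16 min, regular 37 h 30 min.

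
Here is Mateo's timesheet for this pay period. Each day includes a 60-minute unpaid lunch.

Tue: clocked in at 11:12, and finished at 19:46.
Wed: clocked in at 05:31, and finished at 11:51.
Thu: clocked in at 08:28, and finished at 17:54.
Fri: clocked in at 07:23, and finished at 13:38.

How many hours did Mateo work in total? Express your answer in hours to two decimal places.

26.58 hours

Tue: 11:12–19:46 = 8 h 34 min; less 60 min break → 7 h 34 min
Wed: 05:31–11:51 = 6 h 20 min; less 60 min break → 5 h 20 min
Thu: 08:28–17:54 = 9 h 26 min; less 60 min break → 8 h 26 min
Fri: 07:23–13:38 = 6 h 15 min; less 60 min break → 5 h 15 min
Total: 7 h 34 min + 5 h 20 min + 8 h 26 min + 5 h 15 min = 26 h 35 min.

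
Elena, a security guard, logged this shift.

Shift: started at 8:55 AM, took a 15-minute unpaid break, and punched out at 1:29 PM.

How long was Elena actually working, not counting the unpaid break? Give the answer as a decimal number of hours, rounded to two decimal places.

4.32 hours

Shift: 8:55 AM–1:29 PM = 4 h 34 min; less 15 min break → 4 h 19 min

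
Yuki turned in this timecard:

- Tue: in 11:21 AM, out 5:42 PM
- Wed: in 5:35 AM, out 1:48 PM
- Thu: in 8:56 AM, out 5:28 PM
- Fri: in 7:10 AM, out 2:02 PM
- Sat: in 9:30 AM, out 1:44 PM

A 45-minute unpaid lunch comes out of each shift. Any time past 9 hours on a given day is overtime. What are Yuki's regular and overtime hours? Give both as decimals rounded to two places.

Regular 30.45 hours, overtime 0.00 hours

Tue: 11:21 AM–5:42 PM = 6 h 21 min; less 45 min break → 5 h 36 min
Wed: 5:35 AM–1:48 PM = 8 h 13 min; less 45 min break → 7 h 28 min
Thu: 8:56 AM–5:28 PM = 8 h 32 min; less 45 min break → 7 h 47 min
Fri: 7:10 AM–2:02 PM = 6 h 52 min; less 45 min break → 6 h 7 min
Sat: 9:30 AM–1:44 PM = 4 h 14 min; less 45 min break → 3 h 29 min
Tue reg 5 h 36 min / OT 0 h 0 min; Wed reg 7 h 28 min / OT 0 h 0 min; Thu reg 7 h 47 min / OT 0 h 0 min; Fri reg 6 h 7 min / OT 0 h 0 min; Sat reg 3 h 29 min / OT 0 h 0 min.
Totals: regular 30 h 27 min, overtime 0 h 0 min.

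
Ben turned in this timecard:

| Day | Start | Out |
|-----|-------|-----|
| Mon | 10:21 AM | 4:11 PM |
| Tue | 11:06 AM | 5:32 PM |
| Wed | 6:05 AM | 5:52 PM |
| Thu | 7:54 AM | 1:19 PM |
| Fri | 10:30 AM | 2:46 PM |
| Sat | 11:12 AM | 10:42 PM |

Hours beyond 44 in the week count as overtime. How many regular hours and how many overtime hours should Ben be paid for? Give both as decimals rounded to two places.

Mon: 10:21 AM–4:11 PM = 5 h 50 min
Tue: 11:06 AM–5:32 PM = 6 h 26 min
Wed: 6:05 AM–5:52 PM = 11 h 47 min
Thu: 7:54 AM–1:19 PM = 5 h 25 min
Fri: 10:30 AM–2:46 PM = 4 h 16 min
Sat: 11:12 AM–10:42 PM = 11 h 30 min
Total worked: 45 h 14 min = 45.23 h.
Threshold 44 h → overtime 1 h 14 min, regular 44 h 0 min.

Regular 44.00 hours, overtime 1.23 hours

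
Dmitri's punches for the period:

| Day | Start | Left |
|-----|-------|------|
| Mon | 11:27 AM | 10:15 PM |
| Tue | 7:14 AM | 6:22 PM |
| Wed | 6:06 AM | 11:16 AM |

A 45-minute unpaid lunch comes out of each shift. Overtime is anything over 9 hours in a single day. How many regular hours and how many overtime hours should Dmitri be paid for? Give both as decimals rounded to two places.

Regular 22.42 hours, overtime 2.43 hours

Mon: 11:27 AM–10:15 PM = 10 h 48 min; less 45 min break → 10 h 3 min
Tue: 7:14 AM–6:22 PM = 11 h 8 min; less 45 min break → 10 h 23 min
Wed: 6:06 AM–11:16 AM = 5 h 10 min; less 45 min break → 4 h 25 min
Mon reg 9 h 0 min / OT 1 h 3 min; Tue reg 9 h 0 min / OT 1 h 23 min; Wed reg 4 h 25 min / OT 0 h 0 min.
Totals: regular 22 h 25 min, overtime 2 h 26 min.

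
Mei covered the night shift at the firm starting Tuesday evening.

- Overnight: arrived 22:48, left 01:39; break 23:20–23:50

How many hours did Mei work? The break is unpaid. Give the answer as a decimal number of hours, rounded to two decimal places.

Overnight: 22:48 → midnight = 1 h 12 min; midnight → 01:39 = 1 h 39 min; span 2 h 51 min; less 30 min break → 2 h 21 min

2.35 hours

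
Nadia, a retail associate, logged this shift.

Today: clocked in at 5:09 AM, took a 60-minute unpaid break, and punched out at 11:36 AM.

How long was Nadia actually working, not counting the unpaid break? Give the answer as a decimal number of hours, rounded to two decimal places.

5.45 hours

Today: 5:09 AM–11:36 AM = 6 h 27 min; less 60 min break → 5 h 27 min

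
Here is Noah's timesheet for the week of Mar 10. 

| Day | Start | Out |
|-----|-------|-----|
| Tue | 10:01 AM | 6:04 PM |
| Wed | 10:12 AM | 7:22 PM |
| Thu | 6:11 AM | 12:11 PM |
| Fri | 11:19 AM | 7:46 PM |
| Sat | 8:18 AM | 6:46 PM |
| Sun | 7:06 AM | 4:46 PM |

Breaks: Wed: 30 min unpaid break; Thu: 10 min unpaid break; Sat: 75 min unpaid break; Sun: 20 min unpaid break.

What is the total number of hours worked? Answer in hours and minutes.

49 h 33 min

Tue: 10:01 AM–6:04 PM = 8 h 3 min
Wed: 10:12 AM–7:22 PM = 9 h 10 min; less 30 min break → 8 h 40 min
Thu: 6:11 AM–12:11 PM = 6 h 0 min; less 10 min break → 5 h 50 min
Fri: 11:19 AM–7:46 PM = 8 h 27 min
Sat: 8:18 AM–6:46 PM = 10 h 28 min; less 75 min break → 9 h 13 min
Sun: 7:06 AM–4:46 PM = 9 h 40 min; less 20 min break → 9 h 20 min
Total: 8 h 3 min + 8 h 40 min + 5 h 50 min + 8 h 27 min + 9 h 13 min + 9 h 20 min = 49 h 33 min.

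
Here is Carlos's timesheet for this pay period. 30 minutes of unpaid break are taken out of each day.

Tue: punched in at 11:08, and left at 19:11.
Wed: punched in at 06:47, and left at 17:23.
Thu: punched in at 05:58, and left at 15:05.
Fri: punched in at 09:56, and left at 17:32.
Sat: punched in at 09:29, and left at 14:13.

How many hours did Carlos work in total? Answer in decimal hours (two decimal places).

Tue: 11:08–19:11 = 8 h 3 min; less 30 min break → 7 h 33 min
Wed: 06:47–17:23 = 10 h 36 min; less 30 min break → 10 h 6 min
Thu: 05:58–15:05 = 9 h 7 min; less 30 min break → 8 h 37 min
Fri: 09:56–17:32 = 7 h 36 min; less 30 min break → 7 h 6 min
Sat: 09:29–14:13 = 4 h 44 min; less 30 min break → 4 h 14 min
Total: 7 h 33 min + 10 h 6 min + 8 h 37 min + 7 h 6 min + 4 h 14 min = 37 h 36 min.

37.60 hours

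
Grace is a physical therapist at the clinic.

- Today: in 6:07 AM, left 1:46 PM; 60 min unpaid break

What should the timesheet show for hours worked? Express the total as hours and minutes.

6 h 39 min

Today: 6:07 AM–1:46 PM = 7 h 39 min; less 60 min break → 6 h 39 min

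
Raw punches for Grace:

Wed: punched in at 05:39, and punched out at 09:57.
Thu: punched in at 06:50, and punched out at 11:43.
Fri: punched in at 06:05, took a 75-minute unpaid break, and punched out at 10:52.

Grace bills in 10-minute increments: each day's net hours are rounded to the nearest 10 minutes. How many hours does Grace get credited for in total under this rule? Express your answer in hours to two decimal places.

Wed: 05:39–09:57 = 4 h 18 min → rounds to 4 h 20 min
Thu: 06:50–11:43 = 4 h 53 min → rounds to 4 h 50 min
Fri: 06:05–10:52 = 4 h 47 min − 75 min = 3 h 32 min → rounds to 3 h 30 min
Total credited: 12 h 40 min.

12.67 hours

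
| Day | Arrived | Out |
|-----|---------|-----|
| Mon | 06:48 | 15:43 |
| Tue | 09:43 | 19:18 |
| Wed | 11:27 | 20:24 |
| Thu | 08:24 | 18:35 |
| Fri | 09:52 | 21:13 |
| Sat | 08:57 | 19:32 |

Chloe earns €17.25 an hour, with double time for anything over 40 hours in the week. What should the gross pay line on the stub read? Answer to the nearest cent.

Mon: 06:48–15:43 = 8 h 55 min
Tue: 09:43–19:18 = 9 h 35 min
Wed: 11:27–20:24 = 8 h 57 min
Thu: 08:24–18:35 = 10 h 11 min
Fri: 09:52–21:13 = 11 h 21 min
Sat: 08:57–19:32 = 10 h 35 min
Total worked: 59 h 34 min = 3574 min.
Regular 40 h 0 min = 2400 min at €17.25/h; overtime 19 h 34 min = 1174 min at €34.50/h.
Pay = (2400 × €17.25 + 1174 × €34.50) ÷ 60 = €1365.05.

€1365.05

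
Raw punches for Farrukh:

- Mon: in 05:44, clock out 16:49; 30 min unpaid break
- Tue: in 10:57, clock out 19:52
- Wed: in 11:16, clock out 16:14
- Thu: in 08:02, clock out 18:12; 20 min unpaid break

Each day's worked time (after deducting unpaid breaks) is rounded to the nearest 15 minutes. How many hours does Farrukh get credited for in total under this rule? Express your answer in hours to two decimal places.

Mon: 05:44–16:49 = 11 h 5 min − 30 min = 10 h 35 min → rounds to 10 h 30 min
Tue: 10:57–19:52 = 8 h 55 min → rounds to 9 h 0 min
Wed: 11:16–16:14 = 4 h 58 min → rounds to 5 h 0 min
Thu: 08:02–18:12 = 10 h 10 min − 20 min = 9 h 50 min → rounds to 9 h 45 min
Total credited: 34 h 15 min.

34.25 hours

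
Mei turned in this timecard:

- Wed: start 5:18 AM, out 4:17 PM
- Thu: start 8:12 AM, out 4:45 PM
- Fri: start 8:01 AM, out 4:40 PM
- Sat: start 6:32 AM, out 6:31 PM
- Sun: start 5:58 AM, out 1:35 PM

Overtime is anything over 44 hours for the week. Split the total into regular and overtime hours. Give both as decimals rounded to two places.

Wed: 5:18 AM–4:17 PM = 10 h 59 min
Thu: 8:12 AM–4:45 PM = 8 h 33 min
Fri: 8:01 AM–4:40 PM = 8 h 39 min
Sat: 6:32 AM–6:31 PM = 11 h 59 min
Sun: 5:58 AM–1:35 PM = 7 h 37 min
Total worked: 47 h 47 min = 47.78 h.
Threshold 44 h → overtime 3 h 47 min, regular 44 h 0 min.

Regular 44.00 hours, overtime 3.78 hours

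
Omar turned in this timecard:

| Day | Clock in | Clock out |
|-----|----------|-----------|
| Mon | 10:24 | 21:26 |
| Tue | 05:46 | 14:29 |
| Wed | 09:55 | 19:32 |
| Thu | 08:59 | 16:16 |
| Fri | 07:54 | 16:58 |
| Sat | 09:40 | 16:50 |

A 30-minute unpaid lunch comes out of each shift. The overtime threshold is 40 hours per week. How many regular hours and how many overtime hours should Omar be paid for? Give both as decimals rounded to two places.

Mon: 10:24–21:26 = 11 h 2 min; less 30 min break → 10 h 32 min
Tue: 05:46–14:29 = 8 h 43 min; less 30 min break → 8 h 13 min
Wed: 09:55–19:32 = 9 h 37 min; less 30 min break → 9 h 7 min
Thu: 08:59–16:16 = 7 h 17 min; less 30 min break → 6 h 47 min
Fri: 07:54–16:58 = 9 h 4 min; less 30 min break → 8 h 34 min
Sat: 09:40–16:50 = 7 h 10 min; less 30 min break → 6 h 40 min
Total worked: 49 h 53 min = 49.88 h.
Threshold 40 h → overtime 9 h 53 min, regular 40 h 0 min.

Regular 40.00 hours, overtime 9.88 hours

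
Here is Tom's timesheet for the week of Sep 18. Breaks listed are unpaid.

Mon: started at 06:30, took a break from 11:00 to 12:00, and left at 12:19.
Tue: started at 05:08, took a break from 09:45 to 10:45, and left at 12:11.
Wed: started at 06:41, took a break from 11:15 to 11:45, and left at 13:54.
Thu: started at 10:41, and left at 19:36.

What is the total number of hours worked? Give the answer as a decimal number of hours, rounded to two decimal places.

Mon: 06:30–12:19 = 5 h 49 min; less 60 min break → 4 h 49 min
Tue: 05:08–12:11 = 7 h 3 min; less 60 min break → 6 h 3 min
Wed: 06:41–13:54 = 7 h 13 min; less 30 min break → 6 h 43 min
Thu: 10:41–19:36 = 8 h 55 min
Total: 4 h 49 min + 6 h 3 min + 6 h 43 min + 8 h 55 min = 26 h 30 min.

26.50 hours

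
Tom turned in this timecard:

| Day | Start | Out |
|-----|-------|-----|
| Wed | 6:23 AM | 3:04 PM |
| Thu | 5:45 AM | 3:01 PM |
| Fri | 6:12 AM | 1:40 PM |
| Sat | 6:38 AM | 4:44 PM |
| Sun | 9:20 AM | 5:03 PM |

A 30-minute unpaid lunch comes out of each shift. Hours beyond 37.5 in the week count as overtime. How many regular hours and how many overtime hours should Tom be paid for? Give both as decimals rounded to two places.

Regular 37.50 hours, overtime 3.23 hours

Wed: 6:23 AM–3:04 PM = 8 h 41 min; less 30 min break → 8 h 11 min
Thu: 5:45 AM–3:01 PM = 9 h 16 min; less 30 min break → 8 h 46 min
Fri: 6:12 AM–1:40 PM = 7 h 28 min; less 30 min break → 6 h 58 min
Sat: 6:38 AM–4:44 PM = 10 h 6 min; less 30 min break → 9 h 36 min
Sun: 9:20 AM–5:03 PM = 7 h 43 min; less 30 min break → 7 h 13 min
Total worked: 40 h 44 min = 40.73 h.
Threshold 37.5 h → overtime 3 h 14 min, regular 37 h 30 min.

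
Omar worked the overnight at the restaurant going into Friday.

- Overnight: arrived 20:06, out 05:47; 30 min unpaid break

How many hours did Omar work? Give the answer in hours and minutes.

9 h 11 min

Overnight: 20:06 → midnight = 3 h 54 min; midnight → 05:47 = 5 h 47 min; span 9 h 41 min; less 30 min break → 9 h 11 min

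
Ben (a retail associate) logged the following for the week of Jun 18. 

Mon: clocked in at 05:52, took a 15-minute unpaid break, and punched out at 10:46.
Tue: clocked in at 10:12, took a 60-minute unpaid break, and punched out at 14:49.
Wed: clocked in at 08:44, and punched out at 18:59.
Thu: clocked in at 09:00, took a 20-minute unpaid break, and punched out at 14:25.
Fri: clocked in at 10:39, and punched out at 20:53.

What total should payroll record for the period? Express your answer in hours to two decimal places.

33.83 hours

Mon: 05:52–10:46 = 4 h 54 min; less 15 min break → 4 h 39 min
Tue: 10:12–14:49 = 4 h 37 min; less 60 min break → 3 h 37 min
Wed: 08:44–18:59 = 10 h 15 min
Thu: 09:00–14:25 = 5 h 25 min; less 20 min break → 5 h 5 min
Fri: 10:39–20:53 = 10 h 14 min
Total: 4 h 39 min + 3 h 37 min + 10 h 15 min + 5 h 5 min + 10 h 14 min = 33 h 50 min.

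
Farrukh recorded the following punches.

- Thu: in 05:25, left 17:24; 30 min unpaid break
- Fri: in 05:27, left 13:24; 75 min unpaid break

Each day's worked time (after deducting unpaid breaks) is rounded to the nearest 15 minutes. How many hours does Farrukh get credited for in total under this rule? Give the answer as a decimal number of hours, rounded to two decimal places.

Thu: 05:25–17:24 = 11 h 59 min − 30 min = 11 h 29 min → rounds to 11 h 30 min
Fri: 05:27–13:24 = 7 h 57 min − 75 min = 6 h 42 min → rounds to 6 h 45 min
Total credited: 18 h 15 min.

18.25 hours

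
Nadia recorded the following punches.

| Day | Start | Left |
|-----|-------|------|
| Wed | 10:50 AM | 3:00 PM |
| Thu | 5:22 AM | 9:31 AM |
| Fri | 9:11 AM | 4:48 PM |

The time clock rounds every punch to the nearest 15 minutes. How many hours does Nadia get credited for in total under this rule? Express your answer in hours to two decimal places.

16.00 hours

Wed: in 10:50 AM→10:45 AM, out 3:00 PM→3:00 PM; 4 h 15 min
Thu: in 5:22 AM→5:15 AM, out 9:31 AM→9:30 AM; 4 h 15 min
Fri: in 9:11 AM→9:15 AM, out 4:48 PM→4:45 PM; 7 h 30 min
Total credited: 16 h 0 min.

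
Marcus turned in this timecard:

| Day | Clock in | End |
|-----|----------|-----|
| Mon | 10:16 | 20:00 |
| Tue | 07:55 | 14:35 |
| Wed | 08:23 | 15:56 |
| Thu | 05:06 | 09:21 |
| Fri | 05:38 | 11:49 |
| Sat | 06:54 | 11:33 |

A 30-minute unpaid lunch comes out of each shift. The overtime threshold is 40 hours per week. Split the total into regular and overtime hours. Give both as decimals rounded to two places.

Mon: 10:16–20:00 = 9 h 44 min; less 30 min break → 9 h 14 min
Tue: 07:55–14:35 = 6 h 40 min; less 30 min break → 6 h 10 min
Wed: 08:23–15:56 = 7 h 33 min; less 30 min break → 7 h 3 min
Thu: 05:06–09:21 = 4 h 15 min; less 30 min break → 3 h 45 min
Fri: 05:38–11:49 = 6 h 11 min; less 30 min break → 5 h 41 min
Sat: 06:54–11:33 = 4 h 39 min; less 30 min break → 4 h 9 min
Total worked: 36 h 2 min = 36.03 h.
Threshold 40 h → overtime 0 h 0 min, regular 36 h 2 min.

Regular 36.03 hours, overtime 0.00 hours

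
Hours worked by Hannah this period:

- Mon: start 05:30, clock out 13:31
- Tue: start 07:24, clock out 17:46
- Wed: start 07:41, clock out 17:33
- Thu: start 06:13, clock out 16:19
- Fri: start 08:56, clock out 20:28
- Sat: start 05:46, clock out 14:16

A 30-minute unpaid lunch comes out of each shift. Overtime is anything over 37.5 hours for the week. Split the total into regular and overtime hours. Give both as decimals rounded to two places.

Mon: 05:30–13:31 = 8 h 1 min; less 30 min break → 7 h 31 min
Tue: 07:24–17:46 = 10 h 22 min; less 30 min break → 9 h 52 min
Wed: 07:41–17:33 = 9 h 52 min; less 30 min break → 9 h 22 min
Thu: 06:13–16:19 = 10 h 6 min; less 30 min break → 9 h 36 min
Fri: 08:56–20:28 = 11 h 32 min; less 30 min break → 11 h 2 min
Sat: 05:46–14:16 = 8 h 30 min; less 30 min break → 8 h 0 min
Total worked: 55 h 23 min = 55.38 h.
Threshold 37.5 h → overtime 17 h 53 min, regular 37 h 30 min.

Regular 37.50 hours, overtime 17.88 hours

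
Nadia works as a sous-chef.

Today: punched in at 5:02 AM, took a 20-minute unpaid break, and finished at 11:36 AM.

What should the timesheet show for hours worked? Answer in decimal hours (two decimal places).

Today: 5:02 AM–11:36 AM = 6 h 34 min; less 20 min break → 6 h 14 min

6.23 hours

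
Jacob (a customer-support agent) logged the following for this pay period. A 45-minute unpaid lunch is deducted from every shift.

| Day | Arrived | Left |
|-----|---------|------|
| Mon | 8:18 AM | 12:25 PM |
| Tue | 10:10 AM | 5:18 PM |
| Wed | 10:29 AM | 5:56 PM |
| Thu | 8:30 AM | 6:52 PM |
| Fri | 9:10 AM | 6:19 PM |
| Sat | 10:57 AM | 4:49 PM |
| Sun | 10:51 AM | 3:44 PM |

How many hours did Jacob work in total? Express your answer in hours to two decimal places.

Mon: 8:18 AM–12:25 PM = 4 h 7 min; less 45 min break → 3 h 22 min
Tue: 10:10 AM–5:18 PM = 7 h 8 min; less 45 min break → 6 h 23 min
Wed: 10:29 AM–5:56 PM = 7 h 27 min; less 45 min break → 6 h 42 min
Thu: 8:30 AM–6:52 PM = 10 h 22 min; less 45 min break → 9 h 37 min
Fri: 9:10 AM–6:19 PM = 9 h 9 min; less 45 min break → 8 h 24 min
Sat: 10:57 AM–4:49 PM = 5 h 52 min; less 45 min break → 5 h 7 min
Sun: 10:51 AM–3:44 PM = 4 h 53 min; less 45 min break → 4 h 8 min
Total: 3 h 22 min + 6 h 23 min + 6 h 42 min + 9 h 37 min + 8 h 24 min + 5 h 7 min + 4 h 8 min = 43 h 43 min.

43.72 hours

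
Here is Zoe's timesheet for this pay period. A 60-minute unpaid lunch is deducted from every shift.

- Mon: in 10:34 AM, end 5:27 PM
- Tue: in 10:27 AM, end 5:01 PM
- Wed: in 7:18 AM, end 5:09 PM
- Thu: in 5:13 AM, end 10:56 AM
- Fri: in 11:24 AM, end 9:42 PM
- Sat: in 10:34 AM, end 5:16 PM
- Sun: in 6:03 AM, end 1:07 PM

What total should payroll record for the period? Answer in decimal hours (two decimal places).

46.08 hours

Mon: 10:34 AM–5:27 PM = 6 h 53 min; less 60 min break → 5 h 53 min
Tue: 10:27 AM–5:01 PM = 6 h 34 min; less 60 min break → 5 h 34 min
Wed: 7:18 AM–5:09 PM = 9 h 51 min; less 60 min break → 8 h 51 min
Thu: 5:13 AM–10:56 AM = 5 h 43 min; less 60 min break → 4 h 43 min
Fri: 11:24 AM–9:42 PM = 10 h 18 min; less 60 min break → 9 h 18 min
Sat: 10:34 AM–5:16 PM = 6 h 42 min; less 60 min break → 5 h 42 min
Sun: 6:03 AM–1:07 PM = 7 h 4 min; less 60 min break → 6 h 4 min
Total: 5 h 53 min + 5 h 34 min + 8 h 51 min + 4 h 43 min + 9 h 18 min + 5 h 42 min + 6 h 4 min = 46 h 5 min.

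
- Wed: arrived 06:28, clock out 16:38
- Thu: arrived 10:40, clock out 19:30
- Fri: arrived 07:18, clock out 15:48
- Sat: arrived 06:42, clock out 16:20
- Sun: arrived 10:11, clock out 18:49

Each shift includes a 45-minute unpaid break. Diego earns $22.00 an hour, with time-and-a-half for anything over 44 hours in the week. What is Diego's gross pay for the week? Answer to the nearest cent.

Wed: 06:28–16:38 = 10 h 10 min; less 45 min break → 9 h 25 min
Thu: 10:40–19:30 = 8 h 50 min; less 45 min break → 8 h 5 min
Fri: 07:18–15:48 = 8 h 30 min; less 45 min break → 7 h 45 min
Sat: 06:42–16:20 = 9 h 38 min; less 45 min break → 8 h 53 min
Sun: 10:11–18:49 = 8 h 38 min; less 45 min break → 7 h 53 min
Total worked: 42 h 1 min = 2521 min.
Regular 42 h 1 min = 2521 min at $22.00/h; overtime 0 h 0 min = 0 min at $33.00/h.
Pay = (2521 × $22.00 + 0 × $33.00) ÷ 60 = $924.37.

$924.37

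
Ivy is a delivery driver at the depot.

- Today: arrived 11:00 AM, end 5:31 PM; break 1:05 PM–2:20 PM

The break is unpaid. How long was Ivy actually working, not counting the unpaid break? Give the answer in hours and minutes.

Today: 11:00 AM–5:31 PM = 6 h 31 min; less 75 min break → 5 h 16 min

5 h 16 min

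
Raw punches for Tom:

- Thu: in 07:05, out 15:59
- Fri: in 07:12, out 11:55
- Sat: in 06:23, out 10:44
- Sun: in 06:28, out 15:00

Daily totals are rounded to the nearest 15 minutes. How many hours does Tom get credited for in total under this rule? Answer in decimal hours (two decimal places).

Thu: 07:05–15:59 = 8 h 54 min → rounds to 9 h 0 min
Fri: 07:12–11:55 = 4 h 43 min → rounds to 4 h 45 min
Sat: 06:23–10:44 = 4 h 21 min → rounds to 4 h 15 min
Sun: 06:28–15:00 = 8 h 32 min → rounds to 8 h 30 min
Total credited: 26 h 30 min.

26.50 hours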